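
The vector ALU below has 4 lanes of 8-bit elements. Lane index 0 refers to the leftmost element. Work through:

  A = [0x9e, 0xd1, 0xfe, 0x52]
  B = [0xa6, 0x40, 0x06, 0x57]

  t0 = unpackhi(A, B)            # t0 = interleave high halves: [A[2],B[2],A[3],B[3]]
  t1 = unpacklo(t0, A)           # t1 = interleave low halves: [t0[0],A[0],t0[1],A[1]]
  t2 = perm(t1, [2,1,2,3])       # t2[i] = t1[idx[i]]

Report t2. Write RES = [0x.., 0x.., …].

t0 = [0xfe, 0x06, 0x52, 0x57]
t1 = [0xfe, 0x9e, 0x06, 0xd1]
t2 = [0x06, 0x9e, 0x06, 0xd1]

RES = [ 0x06  0x9e  0x06  0xd1 ]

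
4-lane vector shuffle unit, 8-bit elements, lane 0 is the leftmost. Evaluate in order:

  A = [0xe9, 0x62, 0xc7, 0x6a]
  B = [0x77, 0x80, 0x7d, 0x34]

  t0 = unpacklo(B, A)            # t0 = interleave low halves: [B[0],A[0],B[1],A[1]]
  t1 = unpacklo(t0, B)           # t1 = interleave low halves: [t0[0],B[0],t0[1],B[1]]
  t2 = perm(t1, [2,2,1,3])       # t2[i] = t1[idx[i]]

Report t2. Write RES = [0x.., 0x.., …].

RES = [ 0xe9  0xe9  0x77  0x80 ]

t0 = [0x77, 0xe9, 0x80, 0x62]
t1 = [0x77, 0x77, 0xe9, 0x80]
t2 = [0xe9, 0xe9, 0x77, 0x80]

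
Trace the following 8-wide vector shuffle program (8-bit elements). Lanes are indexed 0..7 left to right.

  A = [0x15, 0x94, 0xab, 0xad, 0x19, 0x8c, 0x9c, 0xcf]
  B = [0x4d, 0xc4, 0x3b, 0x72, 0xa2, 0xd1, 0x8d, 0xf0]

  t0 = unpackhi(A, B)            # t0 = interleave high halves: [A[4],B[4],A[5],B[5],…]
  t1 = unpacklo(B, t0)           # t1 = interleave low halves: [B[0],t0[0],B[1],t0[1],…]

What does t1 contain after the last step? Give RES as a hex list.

RES = [ 0x4d  0x19  0xc4  0xa2  0x3b  0x8c  0x72  0xd1 ]

t0 = [0x19, 0xa2, 0x8c, 0xd1, 0x9c, 0x8d, 0xcf, 0xf0]
t1 = [0x4d, 0x19, 0xc4, 0xa2, 0x3b, 0x8c, 0x72, 0xd1]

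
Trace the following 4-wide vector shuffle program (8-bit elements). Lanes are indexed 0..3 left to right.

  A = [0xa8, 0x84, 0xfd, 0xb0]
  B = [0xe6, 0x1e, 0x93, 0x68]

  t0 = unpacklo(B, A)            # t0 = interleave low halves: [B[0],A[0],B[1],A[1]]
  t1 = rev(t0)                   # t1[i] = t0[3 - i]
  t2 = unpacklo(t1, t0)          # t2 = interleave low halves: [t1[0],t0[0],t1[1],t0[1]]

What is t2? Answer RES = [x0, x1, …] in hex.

RES = [0x84, 0xe6, 0x1e, 0xa8]

→ t0 |e6|a8|1e|84|
→ t1 |84|1e|a8|e6|
→ t2 |84|e6|1e|a8|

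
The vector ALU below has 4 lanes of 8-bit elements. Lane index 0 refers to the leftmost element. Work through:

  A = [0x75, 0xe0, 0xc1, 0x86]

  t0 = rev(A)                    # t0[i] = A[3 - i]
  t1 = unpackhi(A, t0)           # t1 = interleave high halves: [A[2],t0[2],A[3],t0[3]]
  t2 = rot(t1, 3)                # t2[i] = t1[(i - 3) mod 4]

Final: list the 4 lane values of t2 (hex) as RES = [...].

RES = [0xe0, 0x86, 0x75, 0xc1]

t0 = [0x86, 0xc1, 0xe0, 0x75]
t1 = [0xc1, 0xe0, 0x86, 0x75]
t2 = [0xe0, 0x86, 0x75, 0xc1]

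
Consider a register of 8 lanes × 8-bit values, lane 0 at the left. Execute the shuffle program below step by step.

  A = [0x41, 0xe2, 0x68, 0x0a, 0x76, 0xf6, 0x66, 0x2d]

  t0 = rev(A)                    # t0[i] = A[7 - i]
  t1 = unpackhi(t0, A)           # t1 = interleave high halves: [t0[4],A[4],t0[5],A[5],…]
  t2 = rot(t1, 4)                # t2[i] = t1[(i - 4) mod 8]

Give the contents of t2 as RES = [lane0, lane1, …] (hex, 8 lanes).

  t0: 2d 66 f6 76 0a 68 e2 41
  t1: 0a 76 68 f6 e2 66 41 2d
  t2: e2 66 41 2d 0a 76 68 f6

RES = [0xe2, 0x66, 0x41, 0x2d, 0x0a, 0x76, 0x68, 0xf6]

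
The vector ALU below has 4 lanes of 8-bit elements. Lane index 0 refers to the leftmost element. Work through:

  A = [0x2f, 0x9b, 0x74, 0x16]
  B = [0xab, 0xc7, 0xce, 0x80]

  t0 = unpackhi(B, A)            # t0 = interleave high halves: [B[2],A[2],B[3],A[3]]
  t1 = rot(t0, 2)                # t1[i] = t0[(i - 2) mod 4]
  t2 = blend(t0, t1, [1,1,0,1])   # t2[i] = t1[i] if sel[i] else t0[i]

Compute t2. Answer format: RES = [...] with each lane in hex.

RES = [ 0x80  0x16  0x80  0x74 ]

  t0: ce 74 80 16
  t1: 80 16 ce 74
  t2: 80 16 80 74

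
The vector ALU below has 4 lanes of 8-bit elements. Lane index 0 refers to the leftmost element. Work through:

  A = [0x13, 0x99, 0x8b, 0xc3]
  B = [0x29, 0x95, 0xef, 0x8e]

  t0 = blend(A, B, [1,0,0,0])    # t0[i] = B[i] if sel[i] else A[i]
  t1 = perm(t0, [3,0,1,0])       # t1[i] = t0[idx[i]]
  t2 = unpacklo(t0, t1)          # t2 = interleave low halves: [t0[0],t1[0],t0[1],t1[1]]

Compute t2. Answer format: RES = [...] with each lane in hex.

RES = [ 0x29  0xc3  0x99  0x29 ]

t0 = [0x29, 0x99, 0x8b, 0xc3]
t1 = [0xc3, 0x29, 0x99, 0x29]
t2 = [0x29, 0xc3, 0x99, 0x29]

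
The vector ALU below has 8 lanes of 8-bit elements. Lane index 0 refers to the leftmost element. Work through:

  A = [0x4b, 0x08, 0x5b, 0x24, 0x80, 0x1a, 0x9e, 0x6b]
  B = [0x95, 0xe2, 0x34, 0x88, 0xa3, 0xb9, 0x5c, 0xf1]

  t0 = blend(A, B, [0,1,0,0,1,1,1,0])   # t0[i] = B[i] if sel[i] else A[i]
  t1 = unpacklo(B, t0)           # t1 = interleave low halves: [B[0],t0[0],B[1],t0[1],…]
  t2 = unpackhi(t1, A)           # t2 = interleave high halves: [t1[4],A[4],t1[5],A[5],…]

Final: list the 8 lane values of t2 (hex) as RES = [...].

→ t0 |4b|e2|5b|24|a3|b9|5c|6b|
→ t1 |95|4b|e2|e2|34|5b|88|24|
→ t2 |34|80|5b|1a|88|9e|24|6b|

RES = [0x34, 0x80, 0x5b, 0x1a, 0x88, 0x9e, 0x24, 0x6b]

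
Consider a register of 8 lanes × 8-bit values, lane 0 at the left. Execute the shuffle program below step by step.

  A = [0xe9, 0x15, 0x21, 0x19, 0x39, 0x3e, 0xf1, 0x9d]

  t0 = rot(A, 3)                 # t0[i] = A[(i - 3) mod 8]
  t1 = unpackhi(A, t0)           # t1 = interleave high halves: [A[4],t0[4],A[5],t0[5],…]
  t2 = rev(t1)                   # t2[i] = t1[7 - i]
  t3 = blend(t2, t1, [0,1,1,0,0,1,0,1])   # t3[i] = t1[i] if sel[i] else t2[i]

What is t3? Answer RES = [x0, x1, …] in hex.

  t0: 3e f1 9d e9 15 21 19 39
  t1: 39 15 3e 21 f1 19 9d 39
  t2: 39 9d 19 f1 21 3e 15 39
  t3: 39 15 3e f1 21 19 15 39

RES = [ 0x39  0x15  0x3e  0xf1  0x21  0x19  0x15  0x39 ]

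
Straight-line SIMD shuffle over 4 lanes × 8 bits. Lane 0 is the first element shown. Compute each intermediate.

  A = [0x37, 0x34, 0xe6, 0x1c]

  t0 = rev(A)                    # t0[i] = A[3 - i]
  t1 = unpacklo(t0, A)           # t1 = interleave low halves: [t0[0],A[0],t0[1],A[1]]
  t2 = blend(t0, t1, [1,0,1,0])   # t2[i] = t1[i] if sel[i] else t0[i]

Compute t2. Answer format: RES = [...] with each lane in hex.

→ t0 |1c|e6|34|37|
→ t1 |1c|37|e6|34|
→ t2 |1c|e6|e6|37|

RES = [ 0x1c  0xe6  0xe6  0x37 ]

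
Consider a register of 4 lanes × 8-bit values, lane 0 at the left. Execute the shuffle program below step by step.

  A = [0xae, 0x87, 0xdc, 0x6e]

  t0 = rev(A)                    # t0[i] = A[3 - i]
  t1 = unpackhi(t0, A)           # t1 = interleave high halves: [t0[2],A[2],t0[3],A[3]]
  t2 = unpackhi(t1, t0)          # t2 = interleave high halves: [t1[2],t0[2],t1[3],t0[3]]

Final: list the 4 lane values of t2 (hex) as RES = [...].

RES = [ 0xae  0x87  0x6e  0xae ]

  t0: 6e dc 87 ae
  t1: 87 dc ae 6e
  t2: ae 87 6e ae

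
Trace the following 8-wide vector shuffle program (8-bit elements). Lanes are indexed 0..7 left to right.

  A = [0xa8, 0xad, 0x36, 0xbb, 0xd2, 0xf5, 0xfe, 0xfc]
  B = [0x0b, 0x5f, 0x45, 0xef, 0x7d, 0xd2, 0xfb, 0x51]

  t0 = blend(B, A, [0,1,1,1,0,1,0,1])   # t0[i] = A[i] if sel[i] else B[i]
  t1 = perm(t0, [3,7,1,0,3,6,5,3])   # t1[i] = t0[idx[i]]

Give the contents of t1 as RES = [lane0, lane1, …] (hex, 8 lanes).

t0 = [0x0b, 0xad, 0x36, 0xbb, 0x7d, 0xf5, 0xfb, 0xfc]
t1 = [0xbb, 0xfc, 0xad, 0x0b, 0xbb, 0xfb, 0xf5, 0xbb]

RES = [ 0xbb  0xfc  0xad  0x0b  0xbb  0xfb  0xf5  0xbb ]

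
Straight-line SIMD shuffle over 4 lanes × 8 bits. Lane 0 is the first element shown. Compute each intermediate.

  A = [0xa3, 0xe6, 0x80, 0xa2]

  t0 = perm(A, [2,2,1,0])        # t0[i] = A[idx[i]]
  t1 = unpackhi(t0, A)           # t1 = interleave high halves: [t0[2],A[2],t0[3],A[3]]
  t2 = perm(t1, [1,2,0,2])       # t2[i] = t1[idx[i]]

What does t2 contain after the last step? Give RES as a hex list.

→ t0 |80|80|e6|a3|
→ t1 |e6|80|a3|a2|
→ t2 |80|a3|e6|a3|

RES = [0x80, 0xa3, 0xe6, 0xa3]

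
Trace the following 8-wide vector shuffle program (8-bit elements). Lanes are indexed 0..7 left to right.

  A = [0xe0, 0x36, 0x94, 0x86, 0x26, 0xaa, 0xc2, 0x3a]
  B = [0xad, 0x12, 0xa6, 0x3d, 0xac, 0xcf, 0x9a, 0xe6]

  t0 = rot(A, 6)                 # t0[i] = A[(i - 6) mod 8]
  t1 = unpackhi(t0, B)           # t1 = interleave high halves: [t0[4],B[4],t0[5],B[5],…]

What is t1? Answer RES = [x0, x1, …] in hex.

RES = [ 0xc2  0xac  0x3a  0xcf  0xe0  0x9a  0x36  0xe6 ]

→ t0 |94|86|26|aa|c2|3a|e0|36|
→ t1 |c2|ac|3a|cf|e0|9a|36|e6|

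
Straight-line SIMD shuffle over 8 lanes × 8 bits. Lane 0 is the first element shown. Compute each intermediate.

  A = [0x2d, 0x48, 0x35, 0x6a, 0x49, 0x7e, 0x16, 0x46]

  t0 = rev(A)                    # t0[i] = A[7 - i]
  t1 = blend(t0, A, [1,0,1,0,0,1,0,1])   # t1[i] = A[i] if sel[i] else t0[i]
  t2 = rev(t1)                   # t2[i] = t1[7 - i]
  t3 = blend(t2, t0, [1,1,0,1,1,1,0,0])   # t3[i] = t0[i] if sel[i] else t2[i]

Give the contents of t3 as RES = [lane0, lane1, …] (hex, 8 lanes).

  t0: 46 16 7e 49 6a 35 48 2d
  t1: 2d 16 35 49 6a 7e 48 46
  t2: 46 48 7e 6a 49 35 16 2d
  t3: 46 16 7e 49 6a 35 16 2d

RES = [ 0x46  0x16  0x7e  0x49  0x6a  0x35  0x16  0x2d ]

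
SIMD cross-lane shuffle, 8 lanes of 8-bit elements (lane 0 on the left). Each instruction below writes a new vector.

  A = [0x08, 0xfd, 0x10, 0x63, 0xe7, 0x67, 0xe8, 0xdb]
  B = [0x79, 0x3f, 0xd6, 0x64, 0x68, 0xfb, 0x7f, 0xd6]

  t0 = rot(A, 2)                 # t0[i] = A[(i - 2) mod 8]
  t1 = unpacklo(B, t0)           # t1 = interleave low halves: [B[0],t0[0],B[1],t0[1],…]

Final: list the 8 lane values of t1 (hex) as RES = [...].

RES = [0x79, 0xe8, 0x3f, 0xdb, 0xd6, 0x08, 0x64, 0xfd]

  t0: e8 db 08 fd 10 63 e7 67
  t1: 79 e8 3f db d6 08 64 fd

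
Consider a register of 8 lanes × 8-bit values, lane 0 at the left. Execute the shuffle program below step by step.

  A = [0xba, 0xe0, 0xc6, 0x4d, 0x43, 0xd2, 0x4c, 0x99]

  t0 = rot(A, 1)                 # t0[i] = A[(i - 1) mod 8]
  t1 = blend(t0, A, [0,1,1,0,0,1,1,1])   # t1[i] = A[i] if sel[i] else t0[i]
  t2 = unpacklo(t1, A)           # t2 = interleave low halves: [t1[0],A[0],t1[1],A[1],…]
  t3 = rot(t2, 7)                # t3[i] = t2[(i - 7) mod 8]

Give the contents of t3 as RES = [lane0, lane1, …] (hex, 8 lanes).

RES = [0xba, 0xe0, 0xe0, 0xc6, 0xc6, 0xc6, 0x4d, 0x99]

t0 = [0x99, 0xba, 0xe0, 0xc6, 0x4d, 0x43, 0xd2, 0x4c]
t1 = [0x99, 0xe0, 0xc6, 0xc6, 0x4d, 0xd2, 0x4c, 0x99]
t2 = [0x99, 0xba, 0xe0, 0xe0, 0xc6, 0xc6, 0xc6, 0x4d]
t3 = [0xba, 0xe0, 0xe0, 0xc6, 0xc6, 0xc6, 0x4d, 0x99]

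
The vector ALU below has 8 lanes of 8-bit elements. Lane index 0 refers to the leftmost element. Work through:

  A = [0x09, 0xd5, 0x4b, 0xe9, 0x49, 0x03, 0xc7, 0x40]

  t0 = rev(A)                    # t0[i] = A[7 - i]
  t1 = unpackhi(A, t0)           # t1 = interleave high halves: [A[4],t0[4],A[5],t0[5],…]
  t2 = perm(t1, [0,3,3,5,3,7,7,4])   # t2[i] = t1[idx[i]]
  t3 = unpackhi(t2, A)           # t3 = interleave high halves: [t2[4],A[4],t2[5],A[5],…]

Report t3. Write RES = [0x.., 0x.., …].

→ t0 |40|c7|03|49|e9|4b|d5|09|
→ t1 |49|e9|03|4b|c7|d5|40|09|
→ t2 |49|4b|4b|d5|4b|09|09|c7|
→ t3 |4b|49|09|03|09|c7|c7|40|

RES = [ 0x4b  0x49  0x09  0x03  0x09  0xc7  0xc7  0x40 ]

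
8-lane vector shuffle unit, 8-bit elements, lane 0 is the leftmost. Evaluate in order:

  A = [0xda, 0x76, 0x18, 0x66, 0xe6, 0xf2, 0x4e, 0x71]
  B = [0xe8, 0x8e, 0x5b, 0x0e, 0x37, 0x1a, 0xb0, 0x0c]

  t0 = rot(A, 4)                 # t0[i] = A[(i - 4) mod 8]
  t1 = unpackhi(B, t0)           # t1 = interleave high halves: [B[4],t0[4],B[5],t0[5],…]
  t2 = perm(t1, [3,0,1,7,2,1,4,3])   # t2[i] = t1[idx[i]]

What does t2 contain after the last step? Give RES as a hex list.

RES = [0x76, 0x37, 0xda, 0x66, 0x1a, 0xda, 0xb0, 0x76]

  t0: e6 f2 4e 71 da 76 18 66
  t1: 37 da 1a 76 b0 18 0c 66
  t2: 76 37 da 66 1a da b0 76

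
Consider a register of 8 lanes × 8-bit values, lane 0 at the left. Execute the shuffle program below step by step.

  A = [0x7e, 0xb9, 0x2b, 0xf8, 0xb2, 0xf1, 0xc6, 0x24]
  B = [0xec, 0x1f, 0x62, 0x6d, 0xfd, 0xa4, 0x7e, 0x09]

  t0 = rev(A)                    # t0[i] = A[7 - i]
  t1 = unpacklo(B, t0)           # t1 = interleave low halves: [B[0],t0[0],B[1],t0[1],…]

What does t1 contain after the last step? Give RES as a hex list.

RES = [ 0xec  0x24  0x1f  0xc6  0x62  0xf1  0x6d  0xb2 ]

t0 = [0x24, 0xc6, 0xf1, 0xb2, 0xf8, 0x2b, 0xb9, 0x7e]
t1 = [0xec, 0x24, 0x1f, 0xc6, 0x62, 0xf1, 0x6d, 0xb2]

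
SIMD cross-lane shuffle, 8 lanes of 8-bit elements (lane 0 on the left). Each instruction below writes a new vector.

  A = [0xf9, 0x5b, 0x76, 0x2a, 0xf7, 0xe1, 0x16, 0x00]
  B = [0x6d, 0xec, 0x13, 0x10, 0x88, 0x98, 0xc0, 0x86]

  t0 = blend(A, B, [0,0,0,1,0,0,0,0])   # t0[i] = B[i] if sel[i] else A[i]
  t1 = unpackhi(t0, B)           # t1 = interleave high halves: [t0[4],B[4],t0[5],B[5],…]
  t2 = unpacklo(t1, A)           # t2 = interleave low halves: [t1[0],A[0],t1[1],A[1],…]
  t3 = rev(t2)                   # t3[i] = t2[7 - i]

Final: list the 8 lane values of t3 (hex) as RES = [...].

  t0: f9 5b 76 10 f7 e1 16 00
  t1: f7 88 e1 98 16 c0 00 86
  t2: f7 f9 88 5b e1 76 98 2a
  t3: 2a 98 76 e1 5b 88 f9 f7

RES = [0x2a, 0x98, 0x76, 0xe1, 0x5b, 0x88, 0xf9, 0xf7]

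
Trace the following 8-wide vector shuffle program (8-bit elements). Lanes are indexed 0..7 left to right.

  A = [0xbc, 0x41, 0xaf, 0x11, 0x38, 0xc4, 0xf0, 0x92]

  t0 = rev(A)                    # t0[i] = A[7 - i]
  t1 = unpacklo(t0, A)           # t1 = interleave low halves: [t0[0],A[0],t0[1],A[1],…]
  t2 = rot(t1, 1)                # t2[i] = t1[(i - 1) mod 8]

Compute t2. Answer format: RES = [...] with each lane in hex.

t0 = [0x92, 0xf0, 0xc4, 0x38, 0x11, 0xaf, 0x41, 0xbc]
t1 = [0x92, 0xbc, 0xf0, 0x41, 0xc4, 0xaf, 0x38, 0x11]
t2 = [0x11, 0x92, 0xbc, 0xf0, 0x41, 0xc4, 0xaf, 0x38]

RES = [ 0x11  0x92  0xbc  0xf0  0x41  0xc4  0xaf  0x38 ]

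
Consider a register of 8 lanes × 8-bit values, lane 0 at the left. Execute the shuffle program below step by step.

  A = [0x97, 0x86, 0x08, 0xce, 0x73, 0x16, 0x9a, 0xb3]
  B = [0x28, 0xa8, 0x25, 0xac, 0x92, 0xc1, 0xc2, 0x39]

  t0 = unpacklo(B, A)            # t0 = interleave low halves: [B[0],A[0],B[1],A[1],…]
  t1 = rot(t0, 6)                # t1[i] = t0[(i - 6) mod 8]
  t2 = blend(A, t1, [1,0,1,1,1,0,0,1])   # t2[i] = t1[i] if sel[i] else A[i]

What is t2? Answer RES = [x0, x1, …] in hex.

  t0: 28 97 a8 86 25 08 ac ce
  t1: a8 86 25 08 ac ce 28 97
  t2: a8 86 25 08 ac 16 9a 97

RES = [ 0xa8  0x86  0x25  0x08  0xac  0x16  0x9a  0x97 ]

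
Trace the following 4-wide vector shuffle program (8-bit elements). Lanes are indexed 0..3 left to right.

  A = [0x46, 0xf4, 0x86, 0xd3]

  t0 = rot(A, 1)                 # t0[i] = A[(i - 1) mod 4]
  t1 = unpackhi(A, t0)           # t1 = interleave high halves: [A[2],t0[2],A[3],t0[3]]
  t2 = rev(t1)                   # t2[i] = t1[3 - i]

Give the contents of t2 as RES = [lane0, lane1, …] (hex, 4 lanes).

t0 = [0xd3, 0x46, 0xf4, 0x86]
t1 = [0x86, 0xf4, 0xd3, 0x86]
t2 = [0x86, 0xd3, 0xf4, 0x86]

RES = [0x86, 0xd3, 0xf4, 0x86]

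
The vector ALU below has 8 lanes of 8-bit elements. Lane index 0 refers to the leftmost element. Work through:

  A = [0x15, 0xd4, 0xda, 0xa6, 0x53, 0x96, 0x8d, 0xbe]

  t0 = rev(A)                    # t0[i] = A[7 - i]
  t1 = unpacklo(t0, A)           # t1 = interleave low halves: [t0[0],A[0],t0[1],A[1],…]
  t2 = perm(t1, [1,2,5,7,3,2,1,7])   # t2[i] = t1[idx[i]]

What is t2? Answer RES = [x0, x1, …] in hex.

→ t0 |be|8d|96|53|a6|da|d4|15|
→ t1 |be|15|8d|d4|96|da|53|a6|
→ t2 |15|8d|da|a6|d4|8d|15|a6|

RES = [0x15, 0x8d, 0xda, 0xa6, 0xd4, 0x8d, 0x15, 0xa6]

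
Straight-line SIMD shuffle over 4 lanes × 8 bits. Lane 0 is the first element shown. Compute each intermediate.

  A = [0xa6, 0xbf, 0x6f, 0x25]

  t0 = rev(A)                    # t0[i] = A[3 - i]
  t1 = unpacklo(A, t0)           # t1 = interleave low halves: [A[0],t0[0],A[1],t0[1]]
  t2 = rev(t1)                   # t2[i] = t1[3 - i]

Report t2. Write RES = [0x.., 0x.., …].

t0 = [0x25, 0x6f, 0xbf, 0xa6]
t1 = [0xa6, 0x25, 0xbf, 0x6f]
t2 = [0x6f, 0xbf, 0x25, 0xa6]

RES = [0x6f, 0xbf, 0x25, 0xa6]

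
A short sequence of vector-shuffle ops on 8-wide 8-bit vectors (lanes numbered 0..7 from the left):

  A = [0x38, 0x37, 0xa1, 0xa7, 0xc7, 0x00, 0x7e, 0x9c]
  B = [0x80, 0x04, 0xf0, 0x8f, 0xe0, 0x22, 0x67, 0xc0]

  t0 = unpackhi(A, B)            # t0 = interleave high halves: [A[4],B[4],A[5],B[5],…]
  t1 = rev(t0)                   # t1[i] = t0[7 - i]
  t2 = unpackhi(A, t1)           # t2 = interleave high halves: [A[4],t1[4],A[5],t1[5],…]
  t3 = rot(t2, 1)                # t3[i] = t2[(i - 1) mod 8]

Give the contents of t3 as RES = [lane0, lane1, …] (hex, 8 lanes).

RES = [0xc7, 0xc7, 0x22, 0x00, 0x00, 0x7e, 0xe0, 0x9c]

t0 = [0xc7, 0xe0, 0x00, 0x22, 0x7e, 0x67, 0x9c, 0xc0]
t1 = [0xc0, 0x9c, 0x67, 0x7e, 0x22, 0x00, 0xe0, 0xc7]
t2 = [0xc7, 0x22, 0x00, 0x00, 0x7e, 0xe0, 0x9c, 0xc7]
t3 = [0xc7, 0xc7, 0x22, 0x00, 0x00, 0x7e, 0xe0, 0x9c]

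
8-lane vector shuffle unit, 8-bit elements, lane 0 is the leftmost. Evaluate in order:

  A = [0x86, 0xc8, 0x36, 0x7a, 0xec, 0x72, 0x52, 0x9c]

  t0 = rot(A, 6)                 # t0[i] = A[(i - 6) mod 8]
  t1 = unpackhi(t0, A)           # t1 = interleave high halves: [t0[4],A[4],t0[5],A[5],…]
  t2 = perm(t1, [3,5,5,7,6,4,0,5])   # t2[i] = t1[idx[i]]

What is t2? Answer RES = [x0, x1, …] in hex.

RES = [0x72, 0x52, 0x52, 0x9c, 0xc8, 0x86, 0x52, 0x52]

→ t0 |36|7a|ec|72|52|9c|86|c8|
→ t1 |52|ec|9c|72|86|52|c8|9c|
→ t2 |72|52|52|9c|c8|86|52|52|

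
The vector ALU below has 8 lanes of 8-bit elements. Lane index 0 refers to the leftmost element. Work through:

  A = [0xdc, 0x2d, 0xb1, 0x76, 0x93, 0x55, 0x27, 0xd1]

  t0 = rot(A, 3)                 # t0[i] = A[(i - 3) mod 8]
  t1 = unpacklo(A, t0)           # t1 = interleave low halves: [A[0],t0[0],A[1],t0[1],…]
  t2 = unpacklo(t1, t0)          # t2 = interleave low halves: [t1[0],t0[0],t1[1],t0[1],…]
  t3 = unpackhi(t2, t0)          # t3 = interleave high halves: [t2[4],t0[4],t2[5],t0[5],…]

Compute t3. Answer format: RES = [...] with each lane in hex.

→ t0 |55|27|d1|dc|2d|b1|76|93|
→ t1 |dc|55|2d|27|b1|d1|76|dc|
→ t2 |dc|55|55|27|2d|d1|27|dc|
→ t3 |2d|2d|d1|b1|27|76|dc|93|

RES = [ 0x2d  0x2d  0xd1  0xb1  0x27  0x76  0xdc  0x93 ]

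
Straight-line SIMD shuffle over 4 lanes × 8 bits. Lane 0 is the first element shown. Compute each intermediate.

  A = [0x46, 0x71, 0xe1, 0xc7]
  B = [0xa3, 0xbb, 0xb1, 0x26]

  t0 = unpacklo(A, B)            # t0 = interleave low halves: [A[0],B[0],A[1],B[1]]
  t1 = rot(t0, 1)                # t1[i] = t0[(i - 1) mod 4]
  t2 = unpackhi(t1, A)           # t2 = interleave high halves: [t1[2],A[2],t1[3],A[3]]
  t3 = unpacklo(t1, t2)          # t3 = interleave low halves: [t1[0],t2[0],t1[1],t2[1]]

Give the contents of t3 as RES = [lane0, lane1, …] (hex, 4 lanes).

RES = [0xbb, 0xa3, 0x46, 0xe1]

t0 = [0x46, 0xa3, 0x71, 0xbb]
t1 = [0xbb, 0x46, 0xa3, 0x71]
t2 = [0xa3, 0xe1, 0x71, 0xc7]
t3 = [0xbb, 0xa3, 0x46, 0xe1]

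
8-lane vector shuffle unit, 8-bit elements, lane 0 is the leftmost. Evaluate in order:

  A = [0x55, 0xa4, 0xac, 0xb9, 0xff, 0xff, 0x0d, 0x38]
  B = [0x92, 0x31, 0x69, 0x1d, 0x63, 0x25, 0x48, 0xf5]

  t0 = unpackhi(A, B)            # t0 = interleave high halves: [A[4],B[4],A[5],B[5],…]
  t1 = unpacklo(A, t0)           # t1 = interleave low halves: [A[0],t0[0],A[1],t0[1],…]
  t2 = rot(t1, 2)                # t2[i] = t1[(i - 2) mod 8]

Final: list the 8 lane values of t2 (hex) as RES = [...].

t0 = [0xff, 0x63, 0xff, 0x25, 0x0d, 0x48, 0x38, 0xf5]
t1 = [0x55, 0xff, 0xa4, 0x63, 0xac, 0xff, 0xb9, 0x25]
t2 = [0xb9, 0x25, 0x55, 0xff, 0xa4, 0x63, 0xac, 0xff]

RES = [0xb9, 0x25, 0x55, 0xff, 0xa4, 0x63, 0xac, 0xff]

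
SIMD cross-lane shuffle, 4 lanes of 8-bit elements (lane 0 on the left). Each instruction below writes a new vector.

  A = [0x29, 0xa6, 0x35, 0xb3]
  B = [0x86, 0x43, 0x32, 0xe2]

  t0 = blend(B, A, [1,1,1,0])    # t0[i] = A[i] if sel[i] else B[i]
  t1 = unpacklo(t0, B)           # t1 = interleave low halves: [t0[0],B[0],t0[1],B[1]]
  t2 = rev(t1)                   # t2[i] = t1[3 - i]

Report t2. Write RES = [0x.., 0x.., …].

  t0: 29 a6 35 e2
  t1: 29 86 a6 43
  t2: 43 a6 86 29

RES = [ 0x43  0xa6  0x86  0x29 ]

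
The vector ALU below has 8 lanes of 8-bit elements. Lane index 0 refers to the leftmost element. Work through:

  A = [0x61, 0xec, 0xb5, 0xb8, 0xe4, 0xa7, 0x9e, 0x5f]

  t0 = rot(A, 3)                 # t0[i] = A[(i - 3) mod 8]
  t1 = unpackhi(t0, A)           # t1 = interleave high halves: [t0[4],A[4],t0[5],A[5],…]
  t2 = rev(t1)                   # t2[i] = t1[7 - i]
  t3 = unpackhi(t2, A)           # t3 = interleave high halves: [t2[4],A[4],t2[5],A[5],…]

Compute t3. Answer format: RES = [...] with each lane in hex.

RES = [0xa7, 0xe4, 0xb5, 0xa7, 0xe4, 0x9e, 0xec, 0x5f]

  t0: a7 9e 5f 61 ec b5 b8 e4
  t1: ec e4 b5 a7 b8 9e e4 5f
  t2: 5f e4 9e b8 a7 b5 e4 ec
  t3: a7 e4 b5 a7 e4 9e ec 5f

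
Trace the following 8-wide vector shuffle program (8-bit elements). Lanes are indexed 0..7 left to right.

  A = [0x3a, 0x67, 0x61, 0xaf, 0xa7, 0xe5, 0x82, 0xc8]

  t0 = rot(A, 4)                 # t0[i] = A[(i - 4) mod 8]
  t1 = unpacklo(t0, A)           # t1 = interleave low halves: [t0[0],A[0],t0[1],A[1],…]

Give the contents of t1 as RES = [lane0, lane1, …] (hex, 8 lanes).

t0 = [0xa7, 0xe5, 0x82, 0xc8, 0x3a, 0x67, 0x61, 0xaf]
t1 = [0xa7, 0x3a, 0xe5, 0x67, 0x82, 0x61, 0xc8, 0xaf]

RES = [ 0xa7  0x3a  0xe5  0x67  0x82  0x61  0xc8  0xaf ]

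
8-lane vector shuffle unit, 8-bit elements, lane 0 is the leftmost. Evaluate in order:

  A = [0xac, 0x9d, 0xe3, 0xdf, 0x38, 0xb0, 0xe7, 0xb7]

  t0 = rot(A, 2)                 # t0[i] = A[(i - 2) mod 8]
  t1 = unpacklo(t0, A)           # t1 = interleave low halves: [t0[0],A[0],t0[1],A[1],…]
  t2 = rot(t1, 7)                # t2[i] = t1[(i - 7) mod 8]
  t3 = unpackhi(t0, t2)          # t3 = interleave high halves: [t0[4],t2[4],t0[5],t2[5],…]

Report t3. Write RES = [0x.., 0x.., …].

→ t0 |e7|b7|ac|9d|e3|df|38|b0|
→ t1 |e7|ac|b7|9d|ac|e3|9d|df|
→ t2 |ac|b7|9d|ac|e3|9d|df|e7|
→ t3 |e3|e3|df|9d|38|df|b0|e7|

RES = [0xe3, 0xe3, 0xdf, 0x9d, 0x38, 0xdf, 0xb0, 0xe7]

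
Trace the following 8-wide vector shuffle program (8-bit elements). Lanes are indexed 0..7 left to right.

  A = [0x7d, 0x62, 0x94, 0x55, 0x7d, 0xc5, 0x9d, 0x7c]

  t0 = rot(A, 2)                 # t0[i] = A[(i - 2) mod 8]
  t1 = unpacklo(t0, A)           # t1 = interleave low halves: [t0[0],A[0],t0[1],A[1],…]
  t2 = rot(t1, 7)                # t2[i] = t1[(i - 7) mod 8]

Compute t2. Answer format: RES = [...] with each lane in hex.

  t0: 9d 7c 7d 62 94 55 7d c5
  t1: 9d 7d 7c 62 7d 94 62 55
  t2: 7d 7c 62 7d 94 62 55 9d

RES = [0x7d, 0x7c, 0x62, 0x7d, 0x94, 0x62, 0x55, 0x9d]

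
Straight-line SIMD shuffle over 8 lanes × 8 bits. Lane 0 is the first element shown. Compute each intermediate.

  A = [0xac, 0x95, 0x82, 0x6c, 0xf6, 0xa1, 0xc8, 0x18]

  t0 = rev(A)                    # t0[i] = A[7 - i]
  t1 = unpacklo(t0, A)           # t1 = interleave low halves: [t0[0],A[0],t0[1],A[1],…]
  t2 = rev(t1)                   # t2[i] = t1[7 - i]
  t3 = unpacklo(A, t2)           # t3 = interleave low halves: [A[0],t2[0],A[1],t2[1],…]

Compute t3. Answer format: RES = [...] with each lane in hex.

RES = [ 0xac  0x6c  0x95  0xf6  0x82  0x82  0x6c  0xa1 ]

→ t0 |18|c8|a1|f6|6c|82|95|ac|
→ t1 |18|ac|c8|95|a1|82|f6|6c|
→ t2 |6c|f6|82|a1|95|c8|ac|18|
→ t3 |ac|6c|95|f6|82|82|6c|a1|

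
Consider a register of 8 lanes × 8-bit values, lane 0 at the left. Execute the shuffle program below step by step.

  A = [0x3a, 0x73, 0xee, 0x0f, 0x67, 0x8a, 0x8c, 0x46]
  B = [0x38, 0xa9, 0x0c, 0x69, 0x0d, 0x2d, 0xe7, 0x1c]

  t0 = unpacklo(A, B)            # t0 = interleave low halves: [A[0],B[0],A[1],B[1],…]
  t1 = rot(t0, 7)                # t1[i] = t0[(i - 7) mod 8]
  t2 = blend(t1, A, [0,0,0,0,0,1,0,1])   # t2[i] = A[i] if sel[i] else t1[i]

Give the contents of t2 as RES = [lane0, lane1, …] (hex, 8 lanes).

RES = [0x38, 0x73, 0xa9, 0xee, 0x0c, 0x8a, 0x69, 0x46]

→ t0 |3a|38|73|a9|ee|0c|0f|69|
→ t1 |38|73|a9|ee|0c|0f|69|3a|
→ t2 |38|73|a9|ee|0c|8a|69|46|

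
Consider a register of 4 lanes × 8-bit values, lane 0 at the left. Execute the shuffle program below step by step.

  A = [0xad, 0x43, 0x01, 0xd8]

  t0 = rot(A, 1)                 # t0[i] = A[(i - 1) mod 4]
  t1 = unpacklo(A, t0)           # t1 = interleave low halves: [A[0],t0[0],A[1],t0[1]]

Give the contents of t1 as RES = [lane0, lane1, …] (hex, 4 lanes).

t0 = [0xd8, 0xad, 0x43, 0x01]
t1 = [0xad, 0xd8, 0x43, 0xad]

RES = [ 0xad  0xd8  0x43  0xad ]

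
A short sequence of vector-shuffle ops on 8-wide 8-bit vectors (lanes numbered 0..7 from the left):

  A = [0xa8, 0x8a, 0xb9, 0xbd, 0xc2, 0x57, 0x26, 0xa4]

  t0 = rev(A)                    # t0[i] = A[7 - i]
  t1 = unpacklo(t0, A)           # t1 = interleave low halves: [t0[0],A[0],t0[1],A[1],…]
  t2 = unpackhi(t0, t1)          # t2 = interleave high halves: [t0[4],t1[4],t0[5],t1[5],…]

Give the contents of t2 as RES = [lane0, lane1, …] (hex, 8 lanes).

→ t0 |a4|26|57|c2|bd|b9|8a|a8|
→ t1 |a4|a8|26|8a|57|b9|c2|bd|
→ t2 |bd|57|b9|b9|8a|c2|a8|bd|

RES = [ 0xbd  0x57  0xb9  0xb9  0x8a  0xc2  0xa8  0xbd ]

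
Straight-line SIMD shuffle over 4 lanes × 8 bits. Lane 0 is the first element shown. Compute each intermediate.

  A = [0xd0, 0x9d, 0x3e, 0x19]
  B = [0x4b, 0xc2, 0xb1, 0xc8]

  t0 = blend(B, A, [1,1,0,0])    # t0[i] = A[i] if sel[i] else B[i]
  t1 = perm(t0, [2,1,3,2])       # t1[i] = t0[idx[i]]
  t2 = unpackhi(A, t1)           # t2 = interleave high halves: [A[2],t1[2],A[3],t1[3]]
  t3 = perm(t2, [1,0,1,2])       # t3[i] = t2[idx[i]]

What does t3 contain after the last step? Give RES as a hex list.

t0 = [0xd0, 0x9d, 0xb1, 0xc8]
t1 = [0xb1, 0x9d, 0xc8, 0xb1]
t2 = [0x3e, 0xc8, 0x19, 0xb1]
t3 = [0xc8, 0x3e, 0xc8, 0x19]

RES = [ 0xc8  0x3e  0xc8  0x19 ]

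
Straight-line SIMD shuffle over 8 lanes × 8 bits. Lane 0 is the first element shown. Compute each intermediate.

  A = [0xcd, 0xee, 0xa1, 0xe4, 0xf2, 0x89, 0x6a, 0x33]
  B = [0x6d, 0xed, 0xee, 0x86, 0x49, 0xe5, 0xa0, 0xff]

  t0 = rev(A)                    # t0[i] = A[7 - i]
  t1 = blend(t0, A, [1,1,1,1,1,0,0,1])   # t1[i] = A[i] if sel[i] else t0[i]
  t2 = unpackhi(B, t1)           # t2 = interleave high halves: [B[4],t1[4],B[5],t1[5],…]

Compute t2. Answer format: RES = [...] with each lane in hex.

  t0: 33 6a 89 f2 e4 a1 ee cd
  t1: cd ee a1 e4 f2 a1 ee 33
  t2: 49 f2 e5 a1 a0 ee ff 33

RES = [0x49, 0xf2, 0xe5, 0xa1, 0xa0, 0xee, 0xff, 0x33]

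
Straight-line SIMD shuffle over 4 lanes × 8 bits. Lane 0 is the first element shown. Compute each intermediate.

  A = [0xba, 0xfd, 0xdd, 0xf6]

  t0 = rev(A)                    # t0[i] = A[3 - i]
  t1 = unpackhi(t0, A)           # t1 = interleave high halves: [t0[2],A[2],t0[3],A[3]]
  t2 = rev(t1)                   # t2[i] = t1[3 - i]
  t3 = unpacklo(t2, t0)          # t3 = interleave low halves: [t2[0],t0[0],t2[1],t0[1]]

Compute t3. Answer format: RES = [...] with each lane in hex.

t0 = [0xf6, 0xdd, 0xfd, 0xba]
t1 = [0xfd, 0xdd, 0xba, 0xf6]
t2 = [0xf6, 0xba, 0xdd, 0xfd]
t3 = [0xf6, 0xf6, 0xba, 0xdd]

RES = [ 0xf6  0xf6  0xba  0xdd ]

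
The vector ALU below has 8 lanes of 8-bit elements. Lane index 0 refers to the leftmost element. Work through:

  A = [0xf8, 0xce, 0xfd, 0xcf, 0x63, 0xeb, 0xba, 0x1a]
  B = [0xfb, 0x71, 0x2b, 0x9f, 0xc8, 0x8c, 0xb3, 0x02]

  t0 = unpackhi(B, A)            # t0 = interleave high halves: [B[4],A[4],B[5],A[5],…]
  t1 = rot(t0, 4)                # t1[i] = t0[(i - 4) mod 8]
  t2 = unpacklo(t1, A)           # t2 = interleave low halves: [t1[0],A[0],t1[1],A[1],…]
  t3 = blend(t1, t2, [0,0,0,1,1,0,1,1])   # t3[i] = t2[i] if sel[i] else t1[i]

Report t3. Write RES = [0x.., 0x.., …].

RES = [ 0xb3  0xba  0x02  0xce  0x02  0x63  0x1a  0xcf ]

→ t0 |c8|63|8c|eb|b3|ba|02|1a|
→ t1 |b3|ba|02|1a|c8|63|8c|eb|
→ t2 |b3|f8|ba|ce|02|fd|1a|cf|
→ t3 |b3|ba|02|ce|02|63|1a|cf|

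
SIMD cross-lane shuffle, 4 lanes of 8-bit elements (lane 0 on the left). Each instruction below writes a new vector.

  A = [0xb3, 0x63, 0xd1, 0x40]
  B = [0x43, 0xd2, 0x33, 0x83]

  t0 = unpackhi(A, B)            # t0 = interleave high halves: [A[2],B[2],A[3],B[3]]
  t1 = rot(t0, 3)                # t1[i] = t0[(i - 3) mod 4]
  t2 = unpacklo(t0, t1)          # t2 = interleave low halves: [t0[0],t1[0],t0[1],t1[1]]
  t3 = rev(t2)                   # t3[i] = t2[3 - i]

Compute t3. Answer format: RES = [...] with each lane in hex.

→ t0 |d1|33|40|83|
→ t1 |33|40|83|d1|
→ t2 |d1|33|33|40|
→ t3 |40|33|33|d1|

RES = [ 0x40  0x33  0x33  0xd1 ]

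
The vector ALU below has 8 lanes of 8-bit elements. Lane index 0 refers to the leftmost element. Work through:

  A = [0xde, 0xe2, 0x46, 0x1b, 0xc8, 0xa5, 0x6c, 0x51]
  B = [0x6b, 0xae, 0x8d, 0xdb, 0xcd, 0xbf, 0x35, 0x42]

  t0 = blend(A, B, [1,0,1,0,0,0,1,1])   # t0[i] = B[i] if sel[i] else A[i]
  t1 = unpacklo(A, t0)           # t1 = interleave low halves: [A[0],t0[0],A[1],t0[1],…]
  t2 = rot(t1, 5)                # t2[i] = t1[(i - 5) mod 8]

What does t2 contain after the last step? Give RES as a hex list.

  t0: 6b e2 8d 1b c8 a5 35 42
  t1: de 6b e2 e2 46 8d 1b 1b
  t2: e2 46 8d 1b 1b de 6b e2

RES = [0xe2, 0x46, 0x8d, 0x1b, 0x1b, 0xde, 0x6b, 0xe2]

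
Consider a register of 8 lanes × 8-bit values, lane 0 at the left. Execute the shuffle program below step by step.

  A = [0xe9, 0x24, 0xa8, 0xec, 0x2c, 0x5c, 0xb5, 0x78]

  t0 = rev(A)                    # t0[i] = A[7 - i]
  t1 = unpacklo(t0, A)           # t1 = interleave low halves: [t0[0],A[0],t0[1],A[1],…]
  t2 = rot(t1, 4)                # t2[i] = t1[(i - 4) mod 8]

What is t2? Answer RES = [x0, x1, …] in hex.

RES = [0x5c, 0xa8, 0x2c, 0xec, 0x78, 0xe9, 0xb5, 0x24]

  t0: 78 b5 5c 2c ec a8 24 e9
  t1: 78 e9 b5 24 5c a8 2c ec
  t2: 5c a8 2c ec 78 e9 b5 24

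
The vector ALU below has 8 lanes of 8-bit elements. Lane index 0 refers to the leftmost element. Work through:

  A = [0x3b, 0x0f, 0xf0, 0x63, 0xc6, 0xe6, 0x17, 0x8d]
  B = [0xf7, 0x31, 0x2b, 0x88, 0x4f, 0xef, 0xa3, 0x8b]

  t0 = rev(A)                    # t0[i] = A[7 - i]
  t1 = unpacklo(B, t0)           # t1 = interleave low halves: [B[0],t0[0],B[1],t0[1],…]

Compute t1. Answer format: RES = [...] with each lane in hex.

RES = [ 0xf7  0x8d  0x31  0x17  0x2b  0xe6  0x88  0xc6 ]

t0 = [0x8d, 0x17, 0xe6, 0xc6, 0x63, 0xf0, 0x0f, 0x3b]
t1 = [0xf7, 0x8d, 0x31, 0x17, 0x2b, 0xe6, 0x88, 0xc6]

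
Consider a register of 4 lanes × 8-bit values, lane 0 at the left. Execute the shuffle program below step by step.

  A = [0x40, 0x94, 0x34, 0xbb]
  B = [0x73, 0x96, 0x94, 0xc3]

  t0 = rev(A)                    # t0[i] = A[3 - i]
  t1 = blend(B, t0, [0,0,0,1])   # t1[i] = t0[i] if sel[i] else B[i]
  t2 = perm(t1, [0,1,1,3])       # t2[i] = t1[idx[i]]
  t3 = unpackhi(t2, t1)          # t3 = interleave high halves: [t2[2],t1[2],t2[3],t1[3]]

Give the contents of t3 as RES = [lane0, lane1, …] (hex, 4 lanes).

  t0: bb 34 94 40
  t1: 73 96 94 40
  t2: 73 96 96 40
  t3: 96 94 40 40

RES = [0x96, 0x94, 0x40, 0x40]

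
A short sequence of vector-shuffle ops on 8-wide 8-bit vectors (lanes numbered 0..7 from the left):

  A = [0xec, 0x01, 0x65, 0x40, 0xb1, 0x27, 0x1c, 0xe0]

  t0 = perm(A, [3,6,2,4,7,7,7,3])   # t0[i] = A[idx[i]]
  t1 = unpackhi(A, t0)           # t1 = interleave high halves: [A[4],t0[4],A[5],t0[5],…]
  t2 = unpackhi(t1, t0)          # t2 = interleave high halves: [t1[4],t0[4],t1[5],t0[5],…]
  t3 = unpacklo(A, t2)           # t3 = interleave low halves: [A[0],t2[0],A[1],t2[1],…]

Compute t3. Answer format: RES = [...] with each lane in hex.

RES = [ 0xec  0x1c  0x01  0xe0  0x65  0xe0  0x40  0xe0 ]

  t0: 40 1c 65 b1 e0 e0 e0 40
  t1: b1 e0 27 e0 1c e0 e0 40
  t2: 1c e0 e0 e0 e0 e0 40 40
  t3: ec 1c 01 e0 65 e0 40 e0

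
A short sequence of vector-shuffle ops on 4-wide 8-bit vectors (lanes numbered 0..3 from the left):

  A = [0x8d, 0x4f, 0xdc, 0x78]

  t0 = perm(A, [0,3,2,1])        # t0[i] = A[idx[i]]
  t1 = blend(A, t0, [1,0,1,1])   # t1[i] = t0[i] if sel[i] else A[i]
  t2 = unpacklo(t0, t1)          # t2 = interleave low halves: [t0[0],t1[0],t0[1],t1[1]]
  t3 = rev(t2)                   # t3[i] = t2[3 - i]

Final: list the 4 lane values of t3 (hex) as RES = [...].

t0 = [0x8d, 0x78, 0xdc, 0x4f]
t1 = [0x8d, 0x4f, 0xdc, 0x4f]
t2 = [0x8d, 0x8d, 0x78, 0x4f]
t3 = [0x4f, 0x78, 0x8d, 0x8d]

RES = [0x4f, 0x78, 0x8d, 0x8d]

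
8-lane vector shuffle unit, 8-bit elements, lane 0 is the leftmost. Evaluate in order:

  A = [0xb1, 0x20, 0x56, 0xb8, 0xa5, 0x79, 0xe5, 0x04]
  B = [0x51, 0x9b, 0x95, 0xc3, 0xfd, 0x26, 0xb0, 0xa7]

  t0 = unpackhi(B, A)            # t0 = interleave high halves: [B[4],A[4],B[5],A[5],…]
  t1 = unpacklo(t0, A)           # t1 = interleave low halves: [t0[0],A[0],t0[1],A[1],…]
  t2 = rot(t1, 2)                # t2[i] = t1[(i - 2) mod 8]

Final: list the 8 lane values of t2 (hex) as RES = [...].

RES = [ 0x79  0xb8  0xfd  0xb1  0xa5  0x20  0x26  0x56 ]

  t0: fd a5 26 79 b0 e5 a7 04
  t1: fd b1 a5 20 26 56 79 b8
  t2: 79 b8 fd b1 a5 20 26 56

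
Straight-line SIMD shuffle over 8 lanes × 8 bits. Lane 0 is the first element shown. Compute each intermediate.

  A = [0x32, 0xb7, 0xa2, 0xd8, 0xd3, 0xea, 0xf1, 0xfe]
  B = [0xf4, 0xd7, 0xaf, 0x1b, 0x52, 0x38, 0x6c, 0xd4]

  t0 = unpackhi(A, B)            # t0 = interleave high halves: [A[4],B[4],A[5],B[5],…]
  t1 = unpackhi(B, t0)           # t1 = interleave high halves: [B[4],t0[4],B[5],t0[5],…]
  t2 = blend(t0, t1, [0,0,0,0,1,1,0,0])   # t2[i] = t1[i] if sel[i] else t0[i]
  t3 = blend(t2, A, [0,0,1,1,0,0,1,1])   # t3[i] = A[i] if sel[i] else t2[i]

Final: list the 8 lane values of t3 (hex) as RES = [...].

RES = [0xd3, 0x52, 0xa2, 0xd8, 0x6c, 0xfe, 0xf1, 0xfe]

t0 = [0xd3, 0x52, 0xea, 0x38, 0xf1, 0x6c, 0xfe, 0xd4]
t1 = [0x52, 0xf1, 0x38, 0x6c, 0x6c, 0xfe, 0xd4, 0xd4]
t2 = [0xd3, 0x52, 0xea, 0x38, 0x6c, 0xfe, 0xfe, 0xd4]
t3 = [0xd3, 0x52, 0xa2, 0xd8, 0x6c, 0xfe, 0xf1, 0xfe]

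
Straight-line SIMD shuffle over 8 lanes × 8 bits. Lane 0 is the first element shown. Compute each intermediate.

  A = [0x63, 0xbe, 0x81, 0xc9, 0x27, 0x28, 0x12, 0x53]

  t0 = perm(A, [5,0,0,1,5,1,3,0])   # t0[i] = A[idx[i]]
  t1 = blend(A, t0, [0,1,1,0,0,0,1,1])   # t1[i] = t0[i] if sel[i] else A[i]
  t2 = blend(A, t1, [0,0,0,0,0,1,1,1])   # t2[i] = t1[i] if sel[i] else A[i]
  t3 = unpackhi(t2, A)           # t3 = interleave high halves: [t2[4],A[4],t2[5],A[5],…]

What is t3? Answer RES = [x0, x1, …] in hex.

RES = [0x27, 0x27, 0x28, 0x28, 0xc9, 0x12, 0x63, 0x53]

t0 = [0x28, 0x63, 0x63, 0xbe, 0x28, 0xbe, 0xc9, 0x63]
t1 = [0x63, 0x63, 0x63, 0xc9, 0x27, 0x28, 0xc9, 0x63]
t2 = [0x63, 0xbe, 0x81, 0xc9, 0x27, 0x28, 0xc9, 0x63]
t3 = [0x27, 0x27, 0x28, 0x28, 0xc9, 0x12, 0x63, 0x53]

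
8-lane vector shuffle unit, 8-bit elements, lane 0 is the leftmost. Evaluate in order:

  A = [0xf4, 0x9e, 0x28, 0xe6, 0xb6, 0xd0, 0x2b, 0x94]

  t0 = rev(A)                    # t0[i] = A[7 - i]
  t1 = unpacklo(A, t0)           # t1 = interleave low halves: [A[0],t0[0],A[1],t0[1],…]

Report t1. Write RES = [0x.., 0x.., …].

  t0: 94 2b d0 b6 e6 28 9e f4
  t1: f4 94 9e 2b 28 d0 e6 b6

RES = [ 0xf4  0x94  0x9e  0x2b  0x28  0xd0  0xe6  0xb6 ]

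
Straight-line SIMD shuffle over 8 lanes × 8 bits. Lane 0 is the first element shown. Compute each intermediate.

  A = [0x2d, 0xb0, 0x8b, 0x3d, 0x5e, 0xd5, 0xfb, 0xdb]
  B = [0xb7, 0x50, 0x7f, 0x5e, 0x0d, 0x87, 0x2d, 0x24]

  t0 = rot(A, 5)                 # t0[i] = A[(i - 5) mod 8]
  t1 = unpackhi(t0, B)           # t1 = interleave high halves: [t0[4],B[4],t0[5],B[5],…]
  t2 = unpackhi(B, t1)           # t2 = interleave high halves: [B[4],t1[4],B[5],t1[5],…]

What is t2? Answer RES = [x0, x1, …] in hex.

→ t0 |3d|5e|d5|fb|db|2d|b0|8b|
→ t1 |db|0d|2d|87|b0|2d|8b|24|
→ t2 |0d|b0|87|2d|2d|8b|24|24|

RES = [ 0x0d  0xb0  0x87  0x2d  0x2d  0x8b  0x24  0x24 ]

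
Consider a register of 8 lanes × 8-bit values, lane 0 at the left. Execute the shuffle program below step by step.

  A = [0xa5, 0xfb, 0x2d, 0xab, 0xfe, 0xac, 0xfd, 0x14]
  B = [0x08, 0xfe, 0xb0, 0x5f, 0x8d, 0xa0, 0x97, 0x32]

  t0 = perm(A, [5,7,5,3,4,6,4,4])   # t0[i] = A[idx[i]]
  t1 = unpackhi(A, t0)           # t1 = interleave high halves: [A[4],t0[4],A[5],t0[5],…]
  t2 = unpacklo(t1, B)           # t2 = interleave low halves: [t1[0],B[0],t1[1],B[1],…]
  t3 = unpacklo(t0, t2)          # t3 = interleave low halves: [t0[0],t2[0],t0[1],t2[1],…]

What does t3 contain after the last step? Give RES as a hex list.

RES = [0xac, 0xfe, 0x14, 0x08, 0xac, 0xfe, 0xab, 0xfe]

t0 = [0xac, 0x14, 0xac, 0xab, 0xfe, 0xfd, 0xfe, 0xfe]
t1 = [0xfe, 0xfe, 0xac, 0xfd, 0xfd, 0xfe, 0x14, 0xfe]
t2 = [0xfe, 0x08, 0xfe, 0xfe, 0xac, 0xb0, 0xfd, 0x5f]
t3 = [0xac, 0xfe, 0x14, 0x08, 0xac, 0xfe, 0xab, 0xfe]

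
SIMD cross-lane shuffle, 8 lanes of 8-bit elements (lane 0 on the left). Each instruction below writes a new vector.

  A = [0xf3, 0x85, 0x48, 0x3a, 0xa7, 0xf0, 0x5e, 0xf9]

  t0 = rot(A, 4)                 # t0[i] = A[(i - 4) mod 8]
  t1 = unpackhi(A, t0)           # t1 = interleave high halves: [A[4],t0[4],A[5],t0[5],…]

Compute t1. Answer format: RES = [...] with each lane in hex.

RES = [0xa7, 0xf3, 0xf0, 0x85, 0x5e, 0x48, 0xf9, 0x3a]

  t0: a7 f0 5e f9 f3 85 48 3a
  t1: a7 f3 f0 85 5e 48 f9 3a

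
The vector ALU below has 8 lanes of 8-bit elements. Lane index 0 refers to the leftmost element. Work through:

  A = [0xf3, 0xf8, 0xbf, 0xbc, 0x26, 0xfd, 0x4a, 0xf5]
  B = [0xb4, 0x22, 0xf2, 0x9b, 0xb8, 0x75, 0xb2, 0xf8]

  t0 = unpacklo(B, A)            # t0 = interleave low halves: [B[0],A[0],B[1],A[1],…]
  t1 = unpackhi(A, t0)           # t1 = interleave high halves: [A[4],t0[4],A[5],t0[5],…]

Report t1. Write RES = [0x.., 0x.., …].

t0 = [0xb4, 0xf3, 0x22, 0xf8, 0xf2, 0xbf, 0x9b, 0xbc]
t1 = [0x26, 0xf2, 0xfd, 0xbf, 0x4a, 0x9b, 0xf5, 0xbc]

RES = [ 0x26  0xf2  0xfd  0xbf  0x4a  0x9b  0xf5  0xbc ]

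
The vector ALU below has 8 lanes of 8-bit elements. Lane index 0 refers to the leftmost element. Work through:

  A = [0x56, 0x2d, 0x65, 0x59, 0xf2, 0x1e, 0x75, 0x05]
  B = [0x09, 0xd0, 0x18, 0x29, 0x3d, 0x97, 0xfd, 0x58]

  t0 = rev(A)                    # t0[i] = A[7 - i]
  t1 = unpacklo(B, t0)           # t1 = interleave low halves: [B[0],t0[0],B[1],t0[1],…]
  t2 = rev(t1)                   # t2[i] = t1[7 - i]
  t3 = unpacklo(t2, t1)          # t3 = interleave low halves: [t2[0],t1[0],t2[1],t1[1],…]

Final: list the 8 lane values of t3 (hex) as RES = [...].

  t0: 05 75 1e f2 59 65 2d 56
  t1: 09 05 d0 75 18 1e 29 f2
  t2: f2 29 1e 18 75 d0 05 09
  t3: f2 09 29 05 1e d0 18 75

RES = [ 0xf2  0x09  0x29  0x05  0x1e  0xd0  0x18  0x75 ]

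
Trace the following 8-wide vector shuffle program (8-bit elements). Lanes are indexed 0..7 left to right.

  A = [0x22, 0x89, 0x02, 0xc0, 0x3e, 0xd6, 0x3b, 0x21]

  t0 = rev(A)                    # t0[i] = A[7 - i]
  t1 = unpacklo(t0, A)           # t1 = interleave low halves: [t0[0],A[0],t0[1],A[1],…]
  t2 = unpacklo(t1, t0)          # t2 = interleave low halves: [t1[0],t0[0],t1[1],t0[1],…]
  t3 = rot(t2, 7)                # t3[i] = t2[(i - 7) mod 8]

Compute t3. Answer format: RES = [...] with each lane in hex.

RES = [ 0x21  0x22  0x3b  0x3b  0xd6  0x89  0x3e  0x21 ]

t0 = [0x21, 0x3b, 0xd6, 0x3e, 0xc0, 0x02, 0x89, 0x22]
t1 = [0x21, 0x22, 0x3b, 0x89, 0xd6, 0x02, 0x3e, 0xc0]
t2 = [0x21, 0x21, 0x22, 0x3b, 0x3b, 0xd6, 0x89, 0x3e]
t3 = [0x21, 0x22, 0x3b, 0x3b, 0xd6, 0x89, 0x3e, 0x21]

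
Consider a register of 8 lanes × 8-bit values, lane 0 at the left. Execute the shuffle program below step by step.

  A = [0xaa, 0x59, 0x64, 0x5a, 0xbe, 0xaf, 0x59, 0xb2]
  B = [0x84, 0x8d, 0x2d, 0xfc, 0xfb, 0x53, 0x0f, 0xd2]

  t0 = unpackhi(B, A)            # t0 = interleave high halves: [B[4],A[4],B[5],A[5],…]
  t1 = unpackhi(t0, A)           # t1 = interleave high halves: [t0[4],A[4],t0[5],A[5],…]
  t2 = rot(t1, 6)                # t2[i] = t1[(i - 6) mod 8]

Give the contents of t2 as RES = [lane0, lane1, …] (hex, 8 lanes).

→ t0 |fb|be|53|af|0f|59|d2|b2|
→ t1 |0f|be|59|af|d2|59|b2|b2|
→ t2 |59|af|d2|59|b2|b2|0f|be|

RES = [0x59, 0xaf, 0xd2, 0x59, 0xb2, 0xb2, 0x0f, 0xbe]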